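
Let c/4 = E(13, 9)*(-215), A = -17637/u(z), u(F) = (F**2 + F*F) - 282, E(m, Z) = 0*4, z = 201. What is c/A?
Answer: 0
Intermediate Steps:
E(m, Z) = 0
u(F) = -282 + 2*F**2 (u(F) = (F**2 + F**2) - 282 = 2*F**2 - 282 = -282 + 2*F**2)
A = -5879/26840 (A = -17637/(-282 + 2*201**2) = -17637/(-282 + 2*40401) = -17637/(-282 + 80802) = -17637/80520 = -17637*1/80520 = -5879/26840 ≈ -0.21904)
c = 0 (c = 4*(0*(-215)) = 4*0 = 0)
c/A = 0/(-5879/26840) = 0*(-26840/5879) = 0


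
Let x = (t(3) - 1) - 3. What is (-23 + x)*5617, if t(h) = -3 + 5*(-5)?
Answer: -308935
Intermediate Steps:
t(h) = -28 (t(h) = -3 - 25 = -28)
x = -32 (x = (-28 - 1) - 3 = -29 - 3 = -32)
(-23 + x)*5617 = (-23 - 32)*5617 = -55*5617 = -308935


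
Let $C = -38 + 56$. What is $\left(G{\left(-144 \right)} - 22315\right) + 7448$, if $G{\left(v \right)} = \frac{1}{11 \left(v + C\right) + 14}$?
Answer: $- \frac{20397525}{1372} \approx -14867.0$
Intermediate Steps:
$C = 18$
$G{\left(v \right)} = \frac{1}{212 + 11 v}$ ($G{\left(v \right)} = \frac{1}{11 \left(v + 18\right) + 14} = \frac{1}{11 \left(18 + v\right) + 14} = \frac{1}{\left(198 + 11 v\right) + 14} = \frac{1}{212 + 11 v}$)
$\left(G{\left(-144 \right)} - 22315\right) + 7448 = \left(\frac{1}{212 + 11 \left(-144\right)} - 22315\right) + 7448 = \left(\frac{1}{212 - 1584} - 22315\right) + 7448 = \left(\frac{1}{-1372} - 22315\right) + 7448 = \left(- \frac{1}{1372} - 22315\right) + 7448 = - \frac{30616181}{1372} + 7448 = - \frac{20397525}{1372}$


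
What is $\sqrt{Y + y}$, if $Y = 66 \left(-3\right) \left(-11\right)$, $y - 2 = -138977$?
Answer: $i \sqrt{136797} \approx 369.86 i$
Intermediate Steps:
$y = -138975$ ($y = 2 - 138977 = -138975$)
$Y = 2178$ ($Y = \left(-198\right) \left(-11\right) = 2178$)
$\sqrt{Y + y} = \sqrt{2178 - 138975} = \sqrt{-136797} = i \sqrt{136797}$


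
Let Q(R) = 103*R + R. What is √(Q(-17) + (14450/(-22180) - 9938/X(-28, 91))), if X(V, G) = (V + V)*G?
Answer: I*√71972900400245/201838 ≈ 42.032*I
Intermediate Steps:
X(V, G) = 2*G*V (X(V, G) = (2*V)*G = 2*G*V)
Q(R) = 104*R
√(Q(-17) + (14450/(-22180) - 9938/X(-28, 91))) = √(104*(-17) + (14450/(-22180) - 9938/(2*91*(-28)))) = √(-1768 + (14450*(-1/22180) - 9938/(-5096))) = √(-1768 + (-1445/2218 - 9938*(-1/5096))) = √(-1768 + (-1445/2218 + 4969/2548)) = √(-1768 + 3669691/2825732) = √(-4992224485/2825732) = I*√71972900400245/201838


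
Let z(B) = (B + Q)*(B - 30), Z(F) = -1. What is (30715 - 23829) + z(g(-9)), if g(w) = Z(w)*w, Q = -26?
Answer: 7243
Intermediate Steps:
g(w) = -w
z(B) = (-30 + B)*(-26 + B) (z(B) = (B - 26)*(B - 30) = (-26 + B)*(-30 + B) = (-30 + B)*(-26 + B))
(30715 - 23829) + z(g(-9)) = (30715 - 23829) + (780 + (-1*(-9))**2 - (-56)*(-9)) = 6886 + (780 + 9**2 - 56*9) = 6886 + (780 + 81 - 504) = 6886 + 357 = 7243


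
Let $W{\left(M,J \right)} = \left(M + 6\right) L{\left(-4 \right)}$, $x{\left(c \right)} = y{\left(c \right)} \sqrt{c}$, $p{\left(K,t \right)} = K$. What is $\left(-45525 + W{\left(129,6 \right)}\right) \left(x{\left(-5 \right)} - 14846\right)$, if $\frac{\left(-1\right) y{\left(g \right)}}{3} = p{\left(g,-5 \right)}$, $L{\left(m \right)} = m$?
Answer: $683880990 - 690975 i \sqrt{5} \approx 6.8388 \cdot 10^{8} - 1.5451 \cdot 10^{6} i$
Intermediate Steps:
$y{\left(g \right)} = - 3 g$
$x{\left(c \right)} = - 3 c^{\frac{3}{2}}$ ($x{\left(c \right)} = - 3 c \sqrt{c} = - 3 c^{\frac{3}{2}}$)
$W{\left(M,J \right)} = -24 - 4 M$ ($W{\left(M,J \right)} = \left(M + 6\right) \left(-4\right) = \left(6 + M\right) \left(-4\right) = -24 - 4 M$)
$\left(-45525 + W{\left(129,6 \right)}\right) \left(x{\left(-5 \right)} - 14846\right) = \left(-45525 - 540\right) \left(- 3 \left(-5\right)^{\frac{3}{2}} - 14846\right) = \left(-45525 - 540\right) \left(- 3 \left(- 5 i \sqrt{5}\right) - 14846\right) = \left(-45525 - 540\right) \left(15 i \sqrt{5} - 14846\right) = - 46065 \left(-14846 + 15 i \sqrt{5}\right) = 683880990 - 690975 i \sqrt{5}$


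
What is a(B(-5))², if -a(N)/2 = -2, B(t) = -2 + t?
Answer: 16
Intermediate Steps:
a(N) = 4 (a(N) = -2*(-2) = 4)
a(B(-5))² = 4² = 16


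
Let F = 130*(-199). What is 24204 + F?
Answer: -1666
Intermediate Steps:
F = -25870
24204 + F = 24204 - 25870 = -1666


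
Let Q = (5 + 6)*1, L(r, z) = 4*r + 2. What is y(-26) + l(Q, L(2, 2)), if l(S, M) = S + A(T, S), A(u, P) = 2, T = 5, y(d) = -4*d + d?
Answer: 91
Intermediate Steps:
y(d) = -3*d
L(r, z) = 2 + 4*r
Q = 11 (Q = 11*1 = 11)
l(S, M) = 2 + S (l(S, M) = S + 2 = 2 + S)
y(-26) + l(Q, L(2, 2)) = -3*(-26) + (2 + 11) = 78 + 13 = 91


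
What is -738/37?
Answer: -738/37 ≈ -19.946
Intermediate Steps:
-738/37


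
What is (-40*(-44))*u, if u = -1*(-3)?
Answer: 5280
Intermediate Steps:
u = 3
(-40*(-44))*u = -40*(-44)*3 = 1760*3 = 5280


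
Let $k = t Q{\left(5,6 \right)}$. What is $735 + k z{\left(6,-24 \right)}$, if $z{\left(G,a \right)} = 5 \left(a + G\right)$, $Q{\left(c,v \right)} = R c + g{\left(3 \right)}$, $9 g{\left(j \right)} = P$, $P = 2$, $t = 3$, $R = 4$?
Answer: $-4725$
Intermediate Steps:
$g{\left(j \right)} = \frac{2}{9}$ ($g{\left(j \right)} = \frac{1}{9} \cdot 2 = \frac{2}{9}$)
$Q{\left(c,v \right)} = \frac{2}{9} + 4 c$ ($Q{\left(c,v \right)} = 4 c + \frac{2}{9} = \frac{2}{9} + 4 c$)
$k = \frac{182}{3}$ ($k = 3 \left(\frac{2}{9} + 4 \cdot 5\right) = 3 \left(\frac{2}{9} + 20\right) = 3 \cdot \frac{182}{9} = \frac{182}{3} \approx 60.667$)
$z{\left(G,a \right)} = 5 G + 5 a$ ($z{\left(G,a \right)} = 5 \left(G + a\right) = 5 G + 5 a$)
$735 + k z{\left(6,-24 \right)} = 735 + \frac{182 \left(5 \cdot 6 + 5 \left(-24\right)\right)}{3} = 735 + \frac{182 \left(30 - 120\right)}{3} = 735 + \frac{182}{3} \left(-90\right) = 735 - 5460 = -4725$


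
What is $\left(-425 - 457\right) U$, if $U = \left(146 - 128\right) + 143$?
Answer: $-142002$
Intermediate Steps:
$U = 161$ ($U = 18 + 143 = 161$)
$\left(-425 - 457\right) U = \left(-425 - 457\right) 161 = \left(-882\right) 161 = -142002$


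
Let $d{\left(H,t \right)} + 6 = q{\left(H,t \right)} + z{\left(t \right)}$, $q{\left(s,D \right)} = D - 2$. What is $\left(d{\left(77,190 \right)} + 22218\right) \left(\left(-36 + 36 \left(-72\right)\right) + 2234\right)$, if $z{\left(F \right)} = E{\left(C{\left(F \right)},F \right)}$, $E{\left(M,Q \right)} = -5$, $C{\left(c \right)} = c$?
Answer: $-8823630$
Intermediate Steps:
$q{\left(s,D \right)} = -2 + D$
$z{\left(F \right)} = -5$
$d{\left(H,t \right)} = -13 + t$ ($d{\left(H,t \right)} = -6 + \left(\left(-2 + t\right) - 5\right) = -6 + \left(-7 + t\right) = -13 + t$)
$\left(d{\left(77,190 \right)} + 22218\right) \left(\left(-36 + 36 \left(-72\right)\right) + 2234\right) = \left(\left(-13 + 190\right) + 22218\right) \left(\left(-36 + 36 \left(-72\right)\right) + 2234\right) = \left(177 + 22218\right) \left(\left(-36 - 2592\right) + 2234\right) = 22395 \left(-2628 + 2234\right) = 22395 \left(-394\right) = -8823630$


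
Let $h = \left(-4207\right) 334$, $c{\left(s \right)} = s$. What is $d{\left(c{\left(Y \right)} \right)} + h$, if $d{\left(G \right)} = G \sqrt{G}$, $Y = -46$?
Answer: $-1405138 - 46 i \sqrt{46} \approx -1.4051 \cdot 10^{6} - 311.99 i$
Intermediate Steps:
$d{\left(G \right)} = G^{\frac{3}{2}}$
$h = -1405138$
$d{\left(c{\left(Y \right)} \right)} + h = \left(-46\right)^{\frac{3}{2}} - 1405138 = - 46 i \sqrt{46} - 1405138 = -1405138 - 46 i \sqrt{46}$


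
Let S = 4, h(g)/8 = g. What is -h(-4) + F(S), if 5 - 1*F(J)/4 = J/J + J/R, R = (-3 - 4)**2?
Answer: 2336/49 ≈ 47.673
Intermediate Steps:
h(g) = 8*g
R = 49 (R = (-7)**2 = 49)
F(J) = 16 - 4*J/49 (F(J) = 20 - 4*(J/J + J/49) = 20 - 4*(1 + J*(1/49)) = 20 - 4*(1 + J/49) = 20 + (-4 - 4*J/49) = 16 - 4*J/49)
-h(-4) + F(S) = -8*(-4) + (16 - 4/49*4) = -1*(-32) + (16 - 16/49) = 32 + 768/49 = 2336/49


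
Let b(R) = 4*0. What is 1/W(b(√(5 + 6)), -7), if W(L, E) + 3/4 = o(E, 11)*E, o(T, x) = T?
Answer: 4/193 ≈ 0.020725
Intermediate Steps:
b(R) = 0
W(L, E) = -¾ + E² (W(L, E) = -¾ + E*E = -¾ + E²)
1/W(b(√(5 + 6)), -7) = 1/(-¾ + (-7)²) = 1/(-¾ + 49) = 1/(193/4) = 4/193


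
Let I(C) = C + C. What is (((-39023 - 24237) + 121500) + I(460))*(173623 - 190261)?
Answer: -984304080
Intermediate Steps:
I(C) = 2*C
(((-39023 - 24237) + 121500) + I(460))*(173623 - 190261) = (((-39023 - 24237) + 121500) + 2*460)*(173623 - 190261) = ((-63260 + 121500) + 920)*(-16638) = (58240 + 920)*(-16638) = 59160*(-16638) = -984304080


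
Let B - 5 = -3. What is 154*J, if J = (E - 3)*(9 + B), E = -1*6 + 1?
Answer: -13552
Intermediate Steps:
B = 2 (B = 5 - 3 = 2)
E = -5 (E = -6 + 1 = -5)
J = -88 (J = (-5 - 3)*(9 + 2) = -8*11 = -88)
154*J = 154*(-88) = -13552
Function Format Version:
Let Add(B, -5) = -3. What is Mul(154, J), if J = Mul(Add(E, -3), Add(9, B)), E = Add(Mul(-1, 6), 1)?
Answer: -13552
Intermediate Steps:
B = 2 (B = Add(5, -3) = 2)
E = -5 (E = Add(-6, 1) = -5)
J = -88 (J = Mul(Add(-5, -3), Add(9, 2)) = Mul(-8, 11) = -88)
Mul(154, J) = Mul(154, -88) = -13552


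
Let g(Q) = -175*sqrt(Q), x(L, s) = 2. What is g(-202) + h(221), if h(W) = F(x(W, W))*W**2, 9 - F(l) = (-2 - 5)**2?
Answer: -1953640 - 175*I*sqrt(202) ≈ -1.9536e+6 - 2487.2*I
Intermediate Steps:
F(l) = -40 (F(l) = 9 - (-2 - 5)**2 = 9 - 1*(-7)**2 = 9 - 1*49 = 9 - 49 = -40)
h(W) = -40*W**2
g(-202) + h(221) = -175*I*sqrt(202) - 40*221**2 = -175*I*sqrt(202) - 40*48841 = -175*I*sqrt(202) - 1953640 = -1953640 - 175*I*sqrt(202)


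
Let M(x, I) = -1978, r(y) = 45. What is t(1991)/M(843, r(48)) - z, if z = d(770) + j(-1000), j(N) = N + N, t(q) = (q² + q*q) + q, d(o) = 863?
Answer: -5681167/1978 ≈ -2872.2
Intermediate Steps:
t(q) = q + 2*q² (t(q) = (q² + q²) + q = 2*q² + q = q + 2*q²)
j(N) = 2*N
z = -1137 (z = 863 + 2*(-1000) = 863 - 2000 = -1137)
t(1991)/M(843, r(48)) - z = (1991*(1 + 2*1991))/(-1978) - 1*(-1137) = (1991*(1 + 3982))*(-1/1978) + 1137 = (1991*3983)*(-1/1978) + 1137 = 7930153*(-1/1978) + 1137 = -7930153/1978 + 1137 = -5681167/1978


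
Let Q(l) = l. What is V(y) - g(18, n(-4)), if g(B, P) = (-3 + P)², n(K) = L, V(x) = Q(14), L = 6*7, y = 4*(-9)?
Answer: -1507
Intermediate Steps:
y = -36
L = 42
V(x) = 14
n(K) = 42
V(y) - g(18, n(-4)) = 14 - (-3 + 42)² = 14 - 1*39² = 14 - 1*1521 = 14 - 1521 = -1507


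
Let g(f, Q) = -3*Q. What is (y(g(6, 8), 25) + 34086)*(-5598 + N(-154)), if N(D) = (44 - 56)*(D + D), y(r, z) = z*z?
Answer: -66020322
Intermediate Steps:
y(r, z) = z**2
N(D) = -24*D
(y(g(6, 8), 25) + 34086)*(-5598 + N(-154)) = (25**2 + 34086)*(-5598 - 24*(-154)) = (625 + 34086)*(-5598 + 3696) = 34711*(-1902) = -66020322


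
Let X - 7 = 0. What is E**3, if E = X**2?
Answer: 117649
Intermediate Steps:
X = 7 (X = 7 + 0 = 7)
E = 49 (E = 7**2 = 49)
E**3 = 49**3 = 117649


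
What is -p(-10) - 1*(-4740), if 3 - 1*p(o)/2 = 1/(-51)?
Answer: 241432/51 ≈ 4734.0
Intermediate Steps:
p(o) = 308/51 (p(o) = 6 - 2/(-51) = 6 - 2*(-1/51) = 6 + 2/51 = 308/51)
-p(-10) - 1*(-4740) = -1*308/51 - 1*(-4740) = -308/51 + 4740 = 241432/51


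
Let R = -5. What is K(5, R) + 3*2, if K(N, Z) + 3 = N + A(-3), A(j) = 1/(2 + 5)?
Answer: 57/7 ≈ 8.1429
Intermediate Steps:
A(j) = 1/7
K(N, Z) = -20/7 + N (K(N, Z) = -3 + (N + 1/7) = -3 + (1/7 + N) = -20/7 + N)
K(5, R) + 3*2 = (-20/7 + 5) + 3*2 = 15/7 + 6 = 57/7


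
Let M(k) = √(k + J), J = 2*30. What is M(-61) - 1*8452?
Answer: -8452 + I ≈ -8452.0 + 1.0*I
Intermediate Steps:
J = 60
M(k) = √(60 + k) (M(k) = √(k + 60) = √(60 + k))
M(-61) - 1*8452 = √(60 - 61) - 1*8452 = √(-1) - 8452 = I - 8452 = -8452 + I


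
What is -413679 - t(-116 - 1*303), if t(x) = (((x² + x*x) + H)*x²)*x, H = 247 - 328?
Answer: 25822596257740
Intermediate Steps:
H = -81
t(x) = x³*(-81 + 2*x²) (t(x) = (((x² + x*x) - 81)*x²)*x = (((x² + x²) - 81)*x²)*x = ((2*x² - 81)*x²)*x = ((-81 + 2*x²)*x²)*x = (x²*(-81 + 2*x²))*x = x³*(-81 + 2*x²))
-413679 - t(-116 - 1*303) = -413679 - (-116 - 1*303)³*(-81 + 2*(-116 - 1*303)²) = -413679 - (-116 - 303)³*(-81 + 2*(-116 - 303)²) = -413679 - (-419)³*(-81 + 2*(-419)²) = -413679 - (-73560059)*(-81 + 2*175561) = -413679 - (-73560059)*(-81 + 351122) = -413679 - (-73560059)*351041 = -413679 - 1*(-25822596671419) = -413679 + 25822596671419 = 25822596257740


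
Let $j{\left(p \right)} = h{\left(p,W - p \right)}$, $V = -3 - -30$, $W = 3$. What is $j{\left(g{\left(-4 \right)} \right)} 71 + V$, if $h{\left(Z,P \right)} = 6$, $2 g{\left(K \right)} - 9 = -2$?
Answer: $453$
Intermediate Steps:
$g{\left(K \right)} = \frac{7}{2}$ ($g{\left(K \right)} = \frac{9}{2} + \frac{1}{2} \left(-2\right) = \frac{9}{2} - 1 = \frac{7}{2}$)
$V = 27$ ($V = -3 + 30 = 27$)
$j{\left(p \right)} = 6$
$j{\left(g{\left(-4 \right)} \right)} 71 + V = 6 \cdot 71 + 27 = 426 + 27 = 453$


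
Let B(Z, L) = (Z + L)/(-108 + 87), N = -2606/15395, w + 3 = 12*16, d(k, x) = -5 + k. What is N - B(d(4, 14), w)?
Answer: 2839534/323295 ≈ 8.7831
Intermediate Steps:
w = 189 (w = -3 + 12*16 = -3 + 192 = 189)
N = -2606/15395 (N = -2606*1/15395 = -2606/15395 ≈ -0.16928)
B(Z, L) = -L/21 - Z/21 (B(Z, L) = (L + Z)/(-21) = (L + Z)*(-1/21) = -L/21 - Z/21)
N - B(d(4, 14), w) = -2606/15395 - (-1/21*189 - (-5 + 4)/21) = -2606/15395 - (-9 - 1/21*(-1)) = -2606/15395 - (-9 + 1/21) = -2606/15395 - 1*(-188/21) = -2606/15395 + 188/21 = 2839534/323295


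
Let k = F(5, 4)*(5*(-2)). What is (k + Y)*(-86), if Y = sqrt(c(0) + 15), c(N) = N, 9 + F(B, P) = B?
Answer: -3440 - 86*sqrt(15) ≈ -3773.1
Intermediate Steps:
F(B, P) = -9 + B
k = 40 (k = (-9 + 5)*(5*(-2)) = -4*(-10) = 40)
Y = sqrt(15) (Y = sqrt(0 + 15) = sqrt(15) ≈ 3.8730)
(k + Y)*(-86) = (40 + sqrt(15))*(-86) = -3440 - 86*sqrt(15)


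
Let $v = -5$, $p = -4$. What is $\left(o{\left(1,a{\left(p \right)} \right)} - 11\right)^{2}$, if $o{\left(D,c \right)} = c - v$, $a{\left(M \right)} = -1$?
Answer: $49$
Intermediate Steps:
$o{\left(D,c \right)} = 5 + c$ ($o{\left(D,c \right)} = c - -5 = c + 5 = 5 + c$)
$\left(o{\left(1,a{\left(p \right)} \right)} - 11\right)^{2} = \left(\left(5 - 1\right) - 11\right)^{2} = \left(4 - 11\right)^{2} = \left(-7\right)^{2} = 49$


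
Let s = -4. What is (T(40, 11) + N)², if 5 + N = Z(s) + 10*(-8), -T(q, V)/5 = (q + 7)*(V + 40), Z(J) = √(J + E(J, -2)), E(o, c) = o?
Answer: 145684892 - 48280*I*√2 ≈ 1.4568e+8 - 68278.0*I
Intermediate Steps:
Z(J) = √2*√J (Z(J) = √(J + J) = √(2*J) = √2*√J)
T(q, V) = -5*(7 + q)*(40 + V) (T(q, V) = -5*(q + 7)*(V + 40) = -5*(7 + q)*(40 + V))
N = -85 + 2*I*√2 (N = -5 + (√2*√(-4) + 10*(-8)) = -5 + (√2*(2*I) - 80) = -5 + (2*I*√2 - 80) = -5 + (-80 + 2*I*√2) = -85 + 2*I*√2 ≈ -85.0 + 2.8284*I)
(T(40, 11) + N)² = ((-1400 - 200*40 - 35*11 - 5*11*40) + (-85 + 2*I*√2))² = ((-1400 - 8000 - 385 - 2200) + (-85 + 2*I*√2))² = (-11985 + (-85 + 2*I*√2))² = (-12070 + 2*I*√2)²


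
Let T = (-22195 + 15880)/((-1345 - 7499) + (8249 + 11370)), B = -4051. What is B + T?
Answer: -8731168/2155 ≈ -4051.6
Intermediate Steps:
T = -1263/2155 (T = -6315/(-8844 + 19619) = -6315/10775 = -6315*1/10775 = -1263/2155 ≈ -0.58608)
B + T = -4051 - 1263/2155 = -8731168/2155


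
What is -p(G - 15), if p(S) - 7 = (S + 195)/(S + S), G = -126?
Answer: -320/47 ≈ -6.8085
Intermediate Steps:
p(S) = 7 + (195 + S)/(2*S) (p(S) = 7 + (S + 195)/(S + S) = 7 + (195 + S)/((2*S)) = 7 + (195 + S)*(1/(2*S)) = 7 + (195 + S)/(2*S))
-p(G - 15) = -15*(13 + (-126 - 15))/(2*(-126 - 15)) = -15*(13 - 141)/(2*(-141)) = -15*(-1)*(-128)/(2*141) = -1*320/47 = -320/47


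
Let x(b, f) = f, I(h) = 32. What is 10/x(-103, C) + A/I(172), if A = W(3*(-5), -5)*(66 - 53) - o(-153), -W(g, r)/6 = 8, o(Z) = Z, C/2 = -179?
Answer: -84469/5728 ≈ -14.747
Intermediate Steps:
C = -358 (C = 2*(-179) = -358)
W(g, r) = -48 (W(g, r) = -6*8 = -48)
A = -471 (A = -48*(66 - 53) - 1*(-153) = -48*13 + 153 = -624 + 153 = -471)
10/x(-103, C) + A/I(172) = 10/(-358) - 471/32 = 10*(-1/358) - 471*1/32 = -5/179 - 471/32 = -84469/5728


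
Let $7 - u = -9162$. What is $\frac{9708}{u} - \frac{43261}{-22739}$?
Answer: $\frac{617410321}{208493891} \approx 2.9613$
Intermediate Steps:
$u = 9169$ ($u = 7 - -9162 = 7 + 9162 = 9169$)
$\frac{9708}{u} - \frac{43261}{-22739} = \frac{9708}{9169} - \frac{43261}{-22739} = 9708 \cdot \frac{1}{9169} - - \frac{43261}{22739} = \frac{9708}{9169} + \frac{43261}{22739} = \frac{617410321}{208493891}$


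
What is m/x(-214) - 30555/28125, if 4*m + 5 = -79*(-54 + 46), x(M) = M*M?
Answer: -123990061/114490000 ≈ -1.0830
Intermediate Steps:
x(M) = M²
m = 627/4 (m = -5/4 + (-79*(-54 + 46))/4 = -5/4 + (-79*(-8))/4 = -5/4 + (¼)*632 = -5/4 + 158 = 627/4 ≈ 156.75)
m/x(-214) - 30555/28125 = 627/(4*((-214)²)) - 30555/28125 = (627/4)/45796 - 30555*1/28125 = (627/4)*(1/45796) - 679/625 = 627/183184 - 679/625 = -123990061/114490000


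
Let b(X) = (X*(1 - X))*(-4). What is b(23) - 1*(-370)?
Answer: 2394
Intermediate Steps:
b(X) = -4*X*(1 - X)
b(23) - 1*(-370) = 4*23*(-1 + 23) - 1*(-370) = 4*23*22 + 370 = 2024 + 370 = 2394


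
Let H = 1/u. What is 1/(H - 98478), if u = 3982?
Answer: -3982/392139395 ≈ -1.0155e-5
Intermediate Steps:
H = 1/3982 ≈ 0.00025113
1/(H - 98478) = 1/(1/3982 - 98478) = 1/(-392139395/3982) = -3982/392139395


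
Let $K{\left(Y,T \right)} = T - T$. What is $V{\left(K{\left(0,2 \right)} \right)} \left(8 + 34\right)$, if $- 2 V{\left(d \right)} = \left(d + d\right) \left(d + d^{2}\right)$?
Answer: $0$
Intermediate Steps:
$K{\left(Y,T \right)} = 0$
$V{\left(d \right)} = - d \left(d + d^{2}\right)$ ($V{\left(d \right)} = - \frac{\left(d + d\right) \left(d + d^{2}\right)}{2} = - \frac{2 d \left(d + d^{2}\right)}{2} = - d \left(d + d^{2}\right)$)
$V{\left(K{\left(0,2 \right)} \right)} \left(8 + 34\right) = 0^{2} \left(-1 - 0\right) \left(8 + 34\right) = 0 \left(-1 + 0\right) 42 = 0 \left(-1\right) 42 = 0 \cdot 42 = 0$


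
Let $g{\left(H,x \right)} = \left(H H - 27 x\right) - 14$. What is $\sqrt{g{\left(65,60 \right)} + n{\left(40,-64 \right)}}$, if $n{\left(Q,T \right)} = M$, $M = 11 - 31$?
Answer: $\sqrt{2571} \approx 50.705$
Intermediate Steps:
$g{\left(H,x \right)} = -14 + H^{2} - 27 x$ ($g{\left(H,x \right)} = \left(H^{2} - 27 x\right) - 14 = -14 + H^{2} - 27 x$)
$M = -20$ ($M = 11 - 31 = -20$)
$n{\left(Q,T \right)} = -20$
$\sqrt{g{\left(65,60 \right)} + n{\left(40,-64 \right)}} = \sqrt{\left(-14 + 65^{2} - 1620\right) - 20} = \sqrt{\left(-14 + 4225 - 1620\right) - 20} = \sqrt{2591 - 20} = \sqrt{2571}$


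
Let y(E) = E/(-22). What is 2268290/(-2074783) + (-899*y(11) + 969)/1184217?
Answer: -5366408998489/4913986599822 ≈ -1.0921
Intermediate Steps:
y(E) = -E/22 (y(E) = E*(-1/22) = -E/22)
2268290/(-2074783) + (-899*y(11) + 969)/1184217 = 2268290/(-2074783) + (-(-899)*11/22 + 969)/1184217 = 2268290*(-1/2074783) + (-899*(-½) + 969)*(1/1184217) = -2268290/2074783 + (899/2 + 969)*(1/1184217) = -2268290/2074783 + (2837/2)*(1/1184217) = -2268290/2074783 + 2837/2368434 = -5366408998489/4913986599822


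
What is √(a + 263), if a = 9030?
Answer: √9293 ≈ 96.400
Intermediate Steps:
√(a + 263) = √(9030 + 263) = √9293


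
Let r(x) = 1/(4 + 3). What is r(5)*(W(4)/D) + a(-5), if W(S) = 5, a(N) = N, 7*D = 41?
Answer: -200/41 ≈ -4.8781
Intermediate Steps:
D = 41/7 (D = (⅐)*41 = 41/7 ≈ 5.8571)
r(x) = ⅐ (r(x) = 1/7 = ⅐)
r(5)*(W(4)/D) + a(-5) = (5/(41/7))/7 - 5 = (5*(7/41))/7 - 5 = (⅐)*(35/41) - 5 = 5/41 - 5 = -200/41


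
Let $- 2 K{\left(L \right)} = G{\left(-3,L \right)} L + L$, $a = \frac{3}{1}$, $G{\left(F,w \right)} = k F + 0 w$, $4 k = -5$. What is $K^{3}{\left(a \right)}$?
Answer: $- \frac{185193}{512} \approx -361.71$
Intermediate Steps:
$k = - \frac{5}{4}$ ($k = \frac{1}{4} \left(-5\right) = - \frac{5}{4} \approx -1.25$)
$G{\left(F,w \right)} = - \frac{5 F}{4}$ ($G{\left(F,w \right)} = - \frac{5 F}{4} + 0 w = - \frac{5 F}{4} + 0 = - \frac{5 F}{4}$)
$a = 3$ ($a = 3 \cdot 1 = 3$)
$K{\left(L \right)} = - \frac{19 L}{8}$ ($K{\left(L \right)} = - \frac{\left(- \frac{5}{4}\right) \left(-3\right) L + L}{2} = - \frac{\frac{15 L}{4} + L}{2} = - \frac{\frac{19}{4} L}{2} = - \frac{19 L}{8}$)
$K^{3}{\left(a \right)} = \left(\left(- \frac{19}{8}\right) 3\right)^{3} = \left(- \frac{57}{8}\right)^{3} = - \frac{185193}{512}$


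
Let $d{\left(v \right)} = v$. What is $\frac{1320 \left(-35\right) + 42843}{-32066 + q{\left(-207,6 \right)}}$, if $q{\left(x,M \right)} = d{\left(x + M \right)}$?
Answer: $\frac{3357}{32267} \approx 0.10404$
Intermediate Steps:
$q{\left(x,M \right)} = M + x$ ($q{\left(x,M \right)} = x + M = M + x$)
$\frac{1320 \left(-35\right) + 42843}{-32066 + q{\left(-207,6 \right)}} = \frac{1320 \left(-35\right) + 42843}{-32066 + \left(6 - 207\right)} = \frac{-46200 + 42843}{-32066 - 201} = - \frac{3357}{-32267} = \left(-3357\right) \left(- \frac{1}{32267}\right) = \frac{3357}{32267}$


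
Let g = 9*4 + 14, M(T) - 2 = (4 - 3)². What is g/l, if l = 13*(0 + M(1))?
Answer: 50/39 ≈ 1.2821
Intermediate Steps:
M(T) = 3 (M(T) = 2 + (4 - 3)² = 2 + 1² = 2 + 1 = 3)
g = 50 (g = 36 + 14 = 50)
l = 39 (l = 13*(0 + 3) = 13*3 = 39)
g/l = 50/39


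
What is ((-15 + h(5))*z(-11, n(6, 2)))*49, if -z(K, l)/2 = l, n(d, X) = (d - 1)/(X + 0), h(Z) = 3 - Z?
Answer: 4165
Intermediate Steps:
n(d, X) = (-1 + d)/X
z(K, l) = -2*l
((-15 + h(5))*z(-11, n(6, 2)))*49 = ((-15 + (3 - 1*5))*(-2*(-1 + 6)/2))*49 = ((-15 + (3 - 5))*(-5))*49 = ((-15 - 2)*(-2*5/2))*49 = -17*(-5)*49 = 85*49 = 4165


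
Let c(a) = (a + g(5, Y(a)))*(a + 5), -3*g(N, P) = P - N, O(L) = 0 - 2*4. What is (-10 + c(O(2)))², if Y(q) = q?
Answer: 1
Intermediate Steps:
O(L) = -8 (O(L) = 0 - 8 = -8)
g(N, P) = -P/3 + N/3 (g(N, P) = -(P - N)/3 = -P/3 + N/3)
c(a) = (5 + a)*(5/3 + 2*a/3) (c(a) = (a + (-a/3 + (⅓)*5))*(a + 5) = (a + (-a/3 + 5/3))*(5 + a) = (a + (5/3 - a/3))*(5 + a) = (5/3 + 2*a/3)*(5 + a) = (5 + a)*(5/3 + 2*a/3))
(-10 + c(O(2)))² = (-10 + (25/3 + 5*(-8) + (⅔)*(-8)²))² = (-10 + (25/3 - 40 + (⅔)*64))² = (-10 + (25/3 - 40 + 128/3))² = (-10 + 11)² = 1² = 1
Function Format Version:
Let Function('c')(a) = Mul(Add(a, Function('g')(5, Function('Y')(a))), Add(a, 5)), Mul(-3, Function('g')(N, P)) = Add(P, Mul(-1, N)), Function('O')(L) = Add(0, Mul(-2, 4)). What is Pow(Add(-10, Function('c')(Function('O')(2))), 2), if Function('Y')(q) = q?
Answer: 1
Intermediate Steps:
Function('O')(L) = -8 (Function('O')(L) = Add(0, -8) = -8)
Function('g')(N, P) = Add(Mul(Rational(-1, 3), P), Mul(Rational(1, 3), N)) (Function('g')(N, P) = Mul(Rational(-1, 3), Add(P, Mul(-1, N))) = Add(Mul(Rational(-1, 3), P), Mul(Rational(1, 3), N)))
Function('c')(a) = Mul(Add(5, a), Add(Rational(5, 3), Mul(Rational(2, 3), a))) (Function('c')(a) = Mul(Add(a, Add(Mul(Rational(-1, 3), a), Mul(Rational(1, 3), 5))), Add(a, 5)) = Mul(Add(a, Add(Mul(Rational(-1, 3), a), Rational(5, 3))), Add(5, a)) = Mul(Add(a, Add(Rational(5, 3), Mul(Rational(-1, 3), a))), Add(5, a)) = Mul(Add(Rational(5, 3), Mul(Rational(2, 3), a)), Add(5, a)) = Mul(Add(5, a), Add(Rational(5, 3), Mul(Rational(2, 3), a))))
Pow(Add(-10, Function('c')(Function('O')(2))), 2) = Pow(Add(-10, Add(Rational(25, 3), Mul(5, -8), Mul(Rational(2, 3), Pow(-8, 2)))), 2) = Pow(Add(-10, Add(Rational(25, 3), -40, Mul(Rational(2, 3), 64))), 2) = Pow(Add(-10, Add(Rational(25, 3), -40, Rational(128, 3))), 2) = Pow(Add(-10, 11), 2) = Pow(1, 2) = 1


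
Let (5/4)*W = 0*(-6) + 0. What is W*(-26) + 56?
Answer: 56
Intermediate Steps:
W = 0 (W = 4*(0*(-6) + 0)/5 = 4*(0 + 0)/5 = (⅘)*0 = 0)
W*(-26) + 56 = 0*(-26) + 56 = 0 + 56 = 56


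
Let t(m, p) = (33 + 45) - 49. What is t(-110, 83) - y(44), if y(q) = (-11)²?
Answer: -92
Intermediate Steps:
y(q) = 121
t(m, p) = 29 (t(m, p) = 78 - 49 = 29)
t(-110, 83) - y(44) = 29 - 1*121 = 29 - 121 = -92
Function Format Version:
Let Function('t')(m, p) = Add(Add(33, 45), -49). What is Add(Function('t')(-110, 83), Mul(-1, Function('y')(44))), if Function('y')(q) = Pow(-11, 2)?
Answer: -92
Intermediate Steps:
Function('y')(q) = 121
Function('t')(m, p) = 29 (Function('t')(m, p) = Add(78, -49) = 29)
Add(Function('t')(-110, 83), Mul(-1, Function('y')(44))) = Add(29, Mul(-1, 121)) = Add(29, -121) = -92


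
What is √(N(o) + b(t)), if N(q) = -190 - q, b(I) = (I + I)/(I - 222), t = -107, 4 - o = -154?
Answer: I*√37597462/329 ≈ 18.637*I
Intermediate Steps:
o = 158 (o = 4 - 1*(-154) = 4 + 154 = 158)
b(I) = 2*I/(-222 + I) (b(I) = (2*I)/(-222 + I) = 2*I/(-222 + I))
√(N(o) + b(t)) = √((-190 - 1*158) + 2*(-107)/(-222 - 107)) = √((-190 - 158) + 2*(-107)/(-329)) = √(-348 + 2*(-107)*(-1/329)) = √(-348 + 214/329) = √(-114278/329) = I*√37597462/329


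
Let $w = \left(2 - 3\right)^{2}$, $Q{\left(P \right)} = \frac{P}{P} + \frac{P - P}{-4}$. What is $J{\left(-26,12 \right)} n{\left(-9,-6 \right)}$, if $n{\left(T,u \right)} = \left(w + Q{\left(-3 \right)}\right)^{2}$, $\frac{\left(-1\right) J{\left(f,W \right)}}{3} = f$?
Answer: $312$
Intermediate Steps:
$Q{\left(P \right)} = 1$ ($Q{\left(P \right)} = 1 + 0 \left(- \frac{1}{4}\right) = 1 + 0 = 1$)
$J{\left(f,W \right)} = - 3 f$
$w = 1$ ($w = \left(-1\right)^{2} = 1$)
$n{\left(T,u \right)} = 4$ ($n{\left(T,u \right)} = \left(1 + 1\right)^{2} = 2^{2} = 4$)
$J{\left(-26,12 \right)} n{\left(-9,-6 \right)} = \left(-3\right) \left(-26\right) 4 = 78 \cdot 4 = 312$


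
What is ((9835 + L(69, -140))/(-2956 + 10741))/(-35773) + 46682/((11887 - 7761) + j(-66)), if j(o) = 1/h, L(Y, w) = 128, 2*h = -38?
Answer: 27445626700859/2425765162485 ≈ 11.314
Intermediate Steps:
h = -19 (h = (½)*(-38) = -19)
j(o) = -1/19 (j(o) = 1/(-19) = -1/19)
((9835 + L(69, -140))/(-2956 + 10741))/(-35773) + 46682/((11887 - 7761) + j(-66)) = ((9835 + 128)/(-2956 + 10741))/(-35773) + 46682/((11887 - 7761) - 1/19) = (9963/7785)*(-1/35773) + 46682/(4126 - 1/19) = (9963*(1/7785))*(-1/35773) + 46682/(78393/19) = (1107/865)*(-1/35773) + 46682*(19/78393) = -1107/30943645 + 886958/78393 = 27445626700859/2425765162485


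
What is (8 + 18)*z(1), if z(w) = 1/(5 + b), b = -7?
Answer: -13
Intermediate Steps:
z(w) = -1/2 (z(w) = 1/(5 - 7) = 1/(-2) = -1/2)
(8 + 18)*z(1) = (8 + 18)*(-1/2) = 26*(-1/2) = -13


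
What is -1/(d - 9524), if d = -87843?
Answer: 1/97367 ≈ 1.0270e-5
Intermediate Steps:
-1/(d - 9524) = -1/(-87843 - 9524) = -1/(-97367) = -1*(-1/97367) = 1/97367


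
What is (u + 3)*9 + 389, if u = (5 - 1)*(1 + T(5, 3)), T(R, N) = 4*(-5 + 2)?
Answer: 20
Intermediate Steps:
T(R, N) = -12 (T(R, N) = 4*(-3) = -12)
u = -44 (u = (5 - 1)*(1 - 12) = 4*(-11) = -44)
(u + 3)*9 + 389 = (-44 + 3)*9 + 389 = -41*9 + 389 = -369 + 389 = 20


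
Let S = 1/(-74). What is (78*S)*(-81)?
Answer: 3159/37 ≈ 85.378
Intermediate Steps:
S = -1/74 ≈ -0.013514
(78*S)*(-81) = (78*(-1/74))*(-81) = -39/37*(-81) = 3159/37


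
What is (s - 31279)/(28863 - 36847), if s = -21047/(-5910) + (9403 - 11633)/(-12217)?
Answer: 2258150748631/576464520480 ≈ 3.9172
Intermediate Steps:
s = 270310499/72202470 (s = -21047*(-1/5910) - 2230*(-1/12217) = 21047/5910 + 2230/12217 = 270310499/72202470 ≈ 3.7438)
(s - 31279)/(28863 - 36847) = (270310499/72202470 - 31279)/(28863 - 36847) = -2258150748631/72202470/(-7984) = -2258150748631/72202470*(-1/7984) = 2258150748631/576464520480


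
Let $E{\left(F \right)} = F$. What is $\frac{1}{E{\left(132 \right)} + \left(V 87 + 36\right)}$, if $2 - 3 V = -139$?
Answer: $\frac{1}{4257} \approx 0.00023491$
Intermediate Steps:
$V = 47$ ($V = \frac{2}{3} - - \frac{139}{3} = \frac{2}{3} + \frac{139}{3} = 47$)
$\frac{1}{E{\left(132 \right)} + \left(V 87 + 36\right)} = \frac{1}{132 + \left(47 \cdot 87 + 36\right)} = \frac{1}{132 + \left(4089 + 36\right)} = \frac{1}{132 + 4125} = \frac{1}{4257}$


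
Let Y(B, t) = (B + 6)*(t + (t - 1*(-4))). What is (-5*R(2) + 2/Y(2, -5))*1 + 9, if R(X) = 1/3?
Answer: 175/24 ≈ 7.2917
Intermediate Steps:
Y(B, t) = (4 + 2*t)*(6 + B) (Y(B, t) = (6 + B)*(t + (t + 4)) = (6 + B)*(t + (4 + t)) = (6 + B)*(4 + 2*t) = (4 + 2*t)*(6 + B))
R(X) = 1/3
(-5*R(2) + 2/Y(2, -5))*1 + 9 = (-5*1/3 + 2/(24 + 4*2 + 12*(-5) + 2*2*(-5)))*1 + 9 = (-5/3 + 2/(24 + 8 - 60 - 20))*1 + 9 = (-5/3 + 2/(-48))*1 + 9 = (-5/3 + 2*(-1/48))*1 + 9 = (-5/3 - 1/24)*1 + 9 = -41/24*1 + 9 = -41/24 + 9 = 175/24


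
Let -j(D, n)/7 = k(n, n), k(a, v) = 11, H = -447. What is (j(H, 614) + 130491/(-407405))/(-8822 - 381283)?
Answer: 31500676/158930727525 ≈ 0.00019820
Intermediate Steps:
j(D, n) = -77 (j(D, n) = -7*11 = -77)
(j(H, 614) + 130491/(-407405))/(-8822 - 381283) = (-77 + 130491/(-407405))/(-8822 - 381283) = (-77 + 130491*(-1/407405))/(-390105) = (-77 - 130491/407405)*(-1/390105) = -31500676/407405*(-1/390105) = 31500676/158930727525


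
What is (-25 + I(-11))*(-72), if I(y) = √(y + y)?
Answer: 1800 - 72*I*√22 ≈ 1800.0 - 337.71*I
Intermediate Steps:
I(y) = √2*√y (I(y) = √(2*y) = √2*√y)
(-25 + I(-11))*(-72) = (-25 + √2*√(-11))*(-72) = (-25 + √2*(I*√11))*(-72) = (-25 + I*√22)*(-72) = 1800 - 72*I*√22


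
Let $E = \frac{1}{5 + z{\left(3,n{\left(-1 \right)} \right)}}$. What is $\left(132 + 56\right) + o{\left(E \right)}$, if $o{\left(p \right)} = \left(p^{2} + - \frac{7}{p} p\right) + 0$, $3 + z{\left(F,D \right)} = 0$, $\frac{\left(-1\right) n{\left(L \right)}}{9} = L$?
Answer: $\frac{725}{4} \approx 181.25$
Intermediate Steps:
$n{\left(L \right)} = - 9 L$
$z{\left(F,D \right)} = -3$ ($z{\left(F,D \right)} = -3 + 0 = -3$)
$E = \frac{1}{2}$ ($E = \frac{1}{5 - 3} = \frac{1}{2} \approx 0.5$)
$o{\left(p \right)} = -7 + p^{2}$ ($o{\left(p \right)} = \left(p^{2} - 7\right) + 0 = \left(-7 + p^{2}\right) + 0 = -7 + p^{2}$)
$\left(132 + 56\right) + o{\left(E \right)} = \left(132 + 56\right) - \left(7 - \left(\frac{1}{2}\right)^{2}\right) = 188 + \left(-7 + \frac{1}{4}\right) = 188 - \frac{27}{4} = \frac{725}{4}$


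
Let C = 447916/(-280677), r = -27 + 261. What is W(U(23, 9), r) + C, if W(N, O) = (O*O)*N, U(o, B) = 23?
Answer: 353480797760/280677 ≈ 1.2594e+6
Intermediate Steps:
r = 234
C = -447916/280677 (C = 447916*(-1/280677) = -447916/280677 ≈ -1.5958)
W(N, O) = N*O**2 (W(N, O) = O**2*N = N*O**2)
W(U(23, 9), r) + C = 23*234**2 - 447916/280677 = 23*54756 - 447916/280677 = 1259388 - 447916/280677 = 353480797760/280677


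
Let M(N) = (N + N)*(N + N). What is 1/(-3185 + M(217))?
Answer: 1/185171 ≈ 5.4004e-6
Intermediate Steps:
M(N) = 4*N² (M(N) = (2*N)*(2*N) = 4*N²)
1/(-3185 + M(217)) = 1/(-3185 + 4*217²) = 1/(-3185 + 4*47089) = 1/(-3185 + 188356) = 1/185171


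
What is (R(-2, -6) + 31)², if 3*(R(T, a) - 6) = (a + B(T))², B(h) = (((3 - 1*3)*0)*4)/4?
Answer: 2401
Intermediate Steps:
B(h) = 0 (B(h) = (((3 - 3)*0)*4)*(¼) = ((0*0)*4)*(¼) = (0*4)*(¼) = 0*(¼) = 0)
R(T, a) = 6 + a²/3 (R(T, a) = 6 + (a + 0)²/3 = 6 + a²/3)
(R(-2, -6) + 31)² = ((6 + (⅓)*(-6)²) + 31)² = ((6 + (⅓)*36) + 31)² = ((6 + 12) + 31)² = (18 + 31)² = 49² = 2401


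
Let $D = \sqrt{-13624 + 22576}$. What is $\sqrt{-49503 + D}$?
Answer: $\sqrt{-49503 + 2 \sqrt{2238}} \approx 222.28 i$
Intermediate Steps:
$D = 2 \sqrt{2238}$ ($D = \sqrt{8952} = 2 \sqrt{2238} \approx 94.615$)
$\sqrt{-49503 + D} = \sqrt{-49503 + 2 \sqrt{2238}}$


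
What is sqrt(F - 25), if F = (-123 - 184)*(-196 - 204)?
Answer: 5*sqrt(4911) ≈ 350.39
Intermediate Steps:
F = 122800 (F = -307*(-400) = 122800)
sqrt(F - 25) = sqrt(122800 - 25) = sqrt(122775) = 5*sqrt(4911)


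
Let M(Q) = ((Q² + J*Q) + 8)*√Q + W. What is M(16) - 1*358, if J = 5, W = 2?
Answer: 1020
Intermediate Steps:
M(Q) = 2 + √Q*(8 + Q² + 5*Q) (M(Q) = ((Q² + 5*Q) + 8)*√Q + 2 = (8 + Q² + 5*Q)*√Q + 2 = √Q*(8 + Q² + 5*Q) + 2 = 2 + √Q*(8 + Q² + 5*Q))
M(16) - 1*358 = (2 + 16^(5/2) + 5*16^(3/2) + 8*√16) - 1*358 = (2 + 1024 + 5*64 + 8*4) - 358 = (2 + 1024 + 320 + 32) - 358 = 1378 - 358 = 1020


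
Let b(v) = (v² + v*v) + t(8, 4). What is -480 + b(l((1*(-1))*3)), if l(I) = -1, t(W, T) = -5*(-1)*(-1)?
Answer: -483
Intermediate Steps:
t(W, T) = -5 (t(W, T) = 5*(-1) = -5)
b(v) = -5 + 2*v² (b(v) = (v² + v*v) - 5 = (v² + v²) - 5 = 2*v² - 5 = -5 + 2*v²)
-480 + b(l((1*(-1))*3)) = -480 + (-5 + 2*(-1)²) = -480 + (-5 + 2*1) = -480 + (-5 + 2) = -480 - 3 = -483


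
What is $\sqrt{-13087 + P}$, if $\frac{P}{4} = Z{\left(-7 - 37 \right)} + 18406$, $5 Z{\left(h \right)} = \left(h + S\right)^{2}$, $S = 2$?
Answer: $\frac{67 \sqrt{345}}{5} \approx 248.89$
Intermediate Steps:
$Z{\left(h \right)} = \frac{\left(2 + h\right)^{2}}{5}$ ($Z{\left(h \right)} = \frac{\left(h + 2\right)^{2}}{5} = \frac{\left(2 + h\right)^{2}}{5}$)
$P = \frac{375176}{5}$ ($P = 4 \left(\frac{\left(2 - 44\right)^{2}}{5} + 18406\right) = 4 \left(\frac{\left(-42\right)^{2}}{5} + 18406\right) = 4 \left(\frac{1}{5} \cdot 1764 + 18406\right) = 4 \left(\frac{1764}{5} + 18406\right) = 4 \cdot \frac{93794}{5} = \frac{375176}{5} \approx 75035.0$)
$\sqrt{-13087 + P} = \sqrt{-13087 + \frac{375176}{5}} = \sqrt{\frac{309741}{5}} = \frac{67 \sqrt{345}}{5}$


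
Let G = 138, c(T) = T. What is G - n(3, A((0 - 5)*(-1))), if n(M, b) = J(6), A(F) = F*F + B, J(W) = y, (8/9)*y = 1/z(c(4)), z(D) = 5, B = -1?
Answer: 5511/40 ≈ 137.77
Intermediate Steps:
y = 9/40 (y = (9/8)/5 = (9/8)*(⅕) = 9/40 ≈ 0.22500)
J(W) = 9/40
A(F) = -1 + F² (A(F) = F*F - 1 = F² - 1 = -1 + F²)
n(M, b) = 9/40
G - n(3, A((0 - 5)*(-1))) = 138 - 1*9/40 = 138 - 9/40 = 5511/40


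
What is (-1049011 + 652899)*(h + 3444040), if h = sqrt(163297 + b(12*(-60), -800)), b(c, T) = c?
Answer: -1364225572480 - 396112*sqrt(162577) ≈ -1.3644e+12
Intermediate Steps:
h = sqrt(162577) (h = sqrt(163297 + 12*(-60)) = sqrt(163297 - 720) = sqrt(162577) ≈ 403.21)
(-1049011 + 652899)*(h + 3444040) = (-1049011 + 652899)*(sqrt(162577) + 3444040) = -396112*(3444040 + sqrt(162577)) = -1364225572480 - 396112*sqrt(162577)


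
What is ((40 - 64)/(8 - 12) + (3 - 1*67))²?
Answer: 3364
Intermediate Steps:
((40 - 64)/(8 - 12) + (3 - 1*67))² = (-24/(-4) + (3 - 67))² = (-24*(-¼) - 64)² = (6 - 64)² = (-58)² = 3364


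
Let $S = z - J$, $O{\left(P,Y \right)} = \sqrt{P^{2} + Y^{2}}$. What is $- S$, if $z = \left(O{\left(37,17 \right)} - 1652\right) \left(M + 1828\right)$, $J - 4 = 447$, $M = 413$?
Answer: $3702583 - 2241 \sqrt{1658} \approx 3.6113 \cdot 10^{6}$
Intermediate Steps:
$J = 451$ ($J = 4 + 447 = 451$)
$z = -3702132 + 2241 \sqrt{1658}$ ($z = \left(\sqrt{37^{2} + 17^{2}} - 1652\right) \left(413 + 1828\right) = \left(\sqrt{1369 + 289} - 1652\right) 2241 = \left(\sqrt{1658} - 1652\right) 2241 = \left(-1652 + \sqrt{1658}\right) 2241 = -3702132 + 2241 \sqrt{1658} \approx -3.6109 \cdot 10^{6}$)
$S = -3702583 + 2241 \sqrt{1658}$ ($S = \left(-3702132 + 2241 \sqrt{1658}\right) - 451 = -3702583 + 2241 \sqrt{1658} \approx -3.6113 \cdot 10^{6}$)
$- S = - (-3702583 + 2241 \sqrt{1658}) = 3702583 - 2241 \sqrt{1658}$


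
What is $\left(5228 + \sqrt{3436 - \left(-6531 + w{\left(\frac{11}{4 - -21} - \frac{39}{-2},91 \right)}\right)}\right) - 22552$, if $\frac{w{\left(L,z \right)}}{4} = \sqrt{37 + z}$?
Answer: $-17324 + \sqrt{9967 - 32 \sqrt{2}} \approx -17224.0$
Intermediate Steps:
$w{\left(L,z \right)} = 4 \sqrt{37 + z}$
$\left(5228 + \sqrt{3436 - \left(-6531 + w{\left(\frac{11}{4 - -21} - \frac{39}{-2},91 \right)}\right)}\right) - 22552 = \left(5228 + \sqrt{3436 + \left(6531 - 4 \sqrt{37 + 91}\right)}\right) - 22552 = \left(5228 + \sqrt{3436 + \left(6531 - 4 \sqrt{128}\right)}\right) - 22552 = \left(5228 + \sqrt{3436 + \left(6531 - 4 \cdot 8 \sqrt{2}\right)}\right) - 22552 = \left(5228 + \sqrt{3436 + \left(6531 - 32 \sqrt{2}\right)}\right) - 22552 = \left(5228 + \sqrt{9967 - 32 \sqrt{2}}\right) - 22552 = -17324 + \sqrt{9967 - 32 \sqrt{2}}$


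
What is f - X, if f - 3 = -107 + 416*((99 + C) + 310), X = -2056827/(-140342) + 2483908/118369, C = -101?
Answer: 2126160831585053/16612142198 ≈ 1.2799e+5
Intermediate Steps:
X = 592061171699/16612142198 (X = -2056827*(-1/140342) + 2483908*(1/118369) = 2056827/140342 + 2483908/118369 = 592061171699/16612142198 ≈ 35.640)
f = 128024 (f = 3 + (-107 + 416*((99 - 101) + 310)) = 3 + (-107 + 416*(-2 + 310)) = 3 + (-107 + 416*308) = 3 + (-107 + 128128) = 3 + 128021 = 128024)
f - X = 128024 - 1*592061171699/16612142198 = 128024 - 592061171699/16612142198 = 2126160831585053/16612142198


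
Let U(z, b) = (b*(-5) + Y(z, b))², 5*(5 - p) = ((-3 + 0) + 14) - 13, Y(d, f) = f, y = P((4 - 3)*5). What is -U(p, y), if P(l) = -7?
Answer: -784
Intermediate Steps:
y = -7
p = 27/5 (p = 5 - (((-3 + 0) + 14) - 13)/5 = 5 - ((-3 + 14) - 13)/5 = 5 - (11 - 13)/5 = 5 - ⅕*(-2) = 5 + ⅖ = 27/5 ≈ 5.4000)
U(z, b) = 16*b² (U(z, b) = (b*(-5) + b)² = (-5*b + b)² = (-4*b)² = 16*b²)
-U(p, y) = -16*(-7)² = -16*49 = -1*784 = -784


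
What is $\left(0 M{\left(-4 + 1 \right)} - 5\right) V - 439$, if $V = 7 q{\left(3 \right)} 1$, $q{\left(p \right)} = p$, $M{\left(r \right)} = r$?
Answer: $-544$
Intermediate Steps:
$V = 21$ ($V = 7 \cdot 3 \cdot 1 = 21 \cdot 1 = 21$)
$\left(0 M{\left(-4 + 1 \right)} - 5\right) V - 439 = \left(0 \left(-4 + 1\right) - 5\right) 21 - 439 = \left(0 \left(-3\right) - 5\right) 21 - 439 = \left(0 - 5\right) 21 - 439 = \left(-5\right) 21 - 439 = -105 - 439 = -544$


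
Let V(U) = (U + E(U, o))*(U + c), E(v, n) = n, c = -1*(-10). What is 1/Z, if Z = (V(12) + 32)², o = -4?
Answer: 1/43264 ≈ 2.3114e-5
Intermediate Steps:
c = 10
V(U) = (-4 + U)*(10 + U) (V(U) = (U - 4)*(U + 10) = (-4 + U)*(10 + U))
Z = 43264 (Z = ((-40 + 12² + 6*12) + 32)² = ((-40 + 144 + 72) + 32)² = (176 + 32)² = 208² = 43264)
1/Z = 1/43264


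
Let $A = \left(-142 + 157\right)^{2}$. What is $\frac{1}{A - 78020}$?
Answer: $- \frac{1}{77795} \approx -1.2854 \cdot 10^{-5}$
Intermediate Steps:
$A = 225$ ($A = 15^{2} = 225$)
$\frac{1}{A - 78020} = \frac{1}{225 - 78020} = \frac{1}{-77795} = - \frac{1}{77795}$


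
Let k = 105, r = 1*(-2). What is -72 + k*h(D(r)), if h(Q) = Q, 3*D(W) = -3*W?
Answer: 138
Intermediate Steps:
r = -2
D(W) = -W (D(W) = (-3*W)/3 = -W)
-72 + k*h(D(r)) = -72 + 105*(-1*(-2)) = -72 + 105*2 = -72 + 210 = 138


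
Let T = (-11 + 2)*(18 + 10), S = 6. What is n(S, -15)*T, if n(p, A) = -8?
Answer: 2016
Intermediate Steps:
T = -252 (T = -9*28 = -252)
n(S, -15)*T = -8*(-252) = 2016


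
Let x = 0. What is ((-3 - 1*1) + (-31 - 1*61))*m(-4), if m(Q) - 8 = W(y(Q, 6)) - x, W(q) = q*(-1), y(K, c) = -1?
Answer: -864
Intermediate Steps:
W(q) = -q
m(Q) = 9 (m(Q) = 8 + (-1*(-1) - 1*0) = 8 + (1 + 0) = 8 + 1 = 9)
((-3 - 1*1) + (-31 - 1*61))*m(-4) = ((-3 - 1*1) + (-31 - 1*61))*9 = ((-3 - 1) + (-31 - 61))*9 = (-4 - 92)*9 = -96*9 = -864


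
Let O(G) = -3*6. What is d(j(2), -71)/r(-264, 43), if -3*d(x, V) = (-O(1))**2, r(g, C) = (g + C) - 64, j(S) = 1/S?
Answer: 36/95 ≈ 0.37895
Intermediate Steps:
O(G) = -18
r(g, C) = -64 + C + g (r(g, C) = (C + g) - 64 = -64 + C + g)
d(x, V) = -108 (d(x, V) = -(-1*(-18))**2/3 = -1/3*18**2 = -1/3*324 = -108)
d(j(2), -71)/r(-264, 43) = -108/(-64 + 43 - 264) = -108/(-285) = -108*(-1/285) = 36/95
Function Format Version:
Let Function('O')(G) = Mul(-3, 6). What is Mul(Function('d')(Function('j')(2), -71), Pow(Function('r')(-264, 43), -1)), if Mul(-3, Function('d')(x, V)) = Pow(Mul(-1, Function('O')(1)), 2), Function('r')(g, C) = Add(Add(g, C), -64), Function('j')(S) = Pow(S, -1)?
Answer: Rational(36, 95) ≈ 0.37895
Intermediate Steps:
Function('O')(G) = -18
Function('r')(g, C) = Add(-64, C, g) (Function('r')(g, C) = Add(Add(C, g), -64) = Add(-64, C, g))
Function('d')(x, V) = -108 (Function('d')(x, V) = Mul(Rational(-1, 3), Pow(Mul(-1, -18), 2)) = Mul(Rational(-1, 3), Pow(18, 2)) = Mul(Rational(-1, 3), 324) = -108)
Mul(Function('d')(Function('j')(2), -71), Pow(Function('r')(-264, 43), -1)) = Mul(-108, Pow(Add(-64, 43, -264), -1)) = Mul(-108, Pow(-285, -1)) = Mul(-108, Rational(-1, 285)) = Rational(36, 95)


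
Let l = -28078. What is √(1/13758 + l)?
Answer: I*√5314675818234/13758 ≈ 167.56*I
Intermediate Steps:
√(1/13758 + l) = √(1/13758 - 28078) = √(-386297123/13758) = I*√5314675818234/13758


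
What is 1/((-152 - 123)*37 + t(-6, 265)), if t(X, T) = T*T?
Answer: 1/60050 ≈ 1.6653e-5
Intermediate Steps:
t(X, T) = T²
1/((-152 - 123)*37 + t(-6, 265)) = 1/((-152 - 123)*37 + 265²) = 1/(-275*37 + 70225) = 1/(-10175 + 70225) = 1/60050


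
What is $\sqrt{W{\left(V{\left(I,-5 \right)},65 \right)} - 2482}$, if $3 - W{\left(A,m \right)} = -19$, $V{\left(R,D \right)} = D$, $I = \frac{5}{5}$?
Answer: $2 i \sqrt{615} \approx 49.598 i$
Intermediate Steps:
$I = 1$ ($I = 5 \cdot \frac{1}{5} = 1$)
$W{\left(A,m \right)} = 22$ ($W{\left(A,m \right)} = 3 - -19 = 3 + 19 = 22$)
$\sqrt{W{\left(V{\left(I,-5 \right)},65 \right)} - 2482} = \sqrt{22 - 2482} = \sqrt{-2460} = 2 i \sqrt{615}$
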